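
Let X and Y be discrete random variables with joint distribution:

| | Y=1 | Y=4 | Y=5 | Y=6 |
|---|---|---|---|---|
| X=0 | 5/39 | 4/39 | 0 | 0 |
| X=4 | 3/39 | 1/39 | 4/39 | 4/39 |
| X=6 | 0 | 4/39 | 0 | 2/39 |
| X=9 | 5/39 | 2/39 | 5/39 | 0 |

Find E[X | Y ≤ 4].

P(Y ≤ 4) = 8/13.
Σ X·P over the event = 0·(5/39) + 0·(4/39) + 4·(3/39) + 4·(1/39) + 6·(4/39) + 9·(5/39) + 9·(2/39) = 103/39.
E[X | Y ≤ 4] = (103/39) / (8/13) = 103/24.

103/24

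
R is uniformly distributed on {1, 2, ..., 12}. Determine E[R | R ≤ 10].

11/2

Given R ≤ 10, R is equally likely to be any of {1, 2, 3, 4, 5, 6, 7, 8, 9, 10}.
E[R | R ≤ 10] = (1 + 2 + 3 + 4 + 5 + 6 + 7 + 8 + 9 + 10) / 10 = 11/2.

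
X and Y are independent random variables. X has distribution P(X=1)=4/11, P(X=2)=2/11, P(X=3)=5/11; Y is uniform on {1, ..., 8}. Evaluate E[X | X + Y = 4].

23/11

P(X + Y = 4) = 1/8.
Summing X·P(x,y) over outcomes with X + Y = 4 gives 23/88.
E[X | X + Y = 4] = (23/88) / (1/8) = 23/11.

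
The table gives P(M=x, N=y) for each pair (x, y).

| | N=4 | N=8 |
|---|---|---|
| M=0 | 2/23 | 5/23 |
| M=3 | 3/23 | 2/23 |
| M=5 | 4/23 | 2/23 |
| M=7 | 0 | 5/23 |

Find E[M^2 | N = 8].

313/14

P(N = 8) = 14/23.
Summing M^2·P(M=x,N=y) over the conditioning event gives 313/23.
E[M^2 | N = 8] = (313/23) / (14/23) = 313/14.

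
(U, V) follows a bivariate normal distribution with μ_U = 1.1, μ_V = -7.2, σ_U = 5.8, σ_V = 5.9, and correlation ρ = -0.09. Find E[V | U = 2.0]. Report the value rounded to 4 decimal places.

-7.2824

E[V | U=x] = μ_V + ρ(σ_V/σ_U)(x − μ_U) for jointly normal variables.
E[V | U=2.0] = -7.2 + (-0.09)·(5.9/5.8)·(2.0 − (1.1)) = -7.2 + (-0.091552)·(0.9) = -7.2824.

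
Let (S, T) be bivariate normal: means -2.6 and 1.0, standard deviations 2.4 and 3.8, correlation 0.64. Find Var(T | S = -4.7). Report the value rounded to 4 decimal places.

For a bivariate normal, Var(T | S=x) = σ_T²(1 − ρ²).
Var(T | S=-4.7) = (3.8)²·(1 − (0.64)²) = 14.44·0.5904 = 8.5254.

8.5254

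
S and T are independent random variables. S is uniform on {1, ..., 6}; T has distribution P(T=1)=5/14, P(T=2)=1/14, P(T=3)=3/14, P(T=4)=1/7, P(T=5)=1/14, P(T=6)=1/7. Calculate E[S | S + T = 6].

P(S + T = 6) = 1/7.
Summing S·P(x,y) over outcomes with S + T = 6 gives 43/84.
E[S | S + T = 6] = (43/84) / (1/7) = 43/12.

43/12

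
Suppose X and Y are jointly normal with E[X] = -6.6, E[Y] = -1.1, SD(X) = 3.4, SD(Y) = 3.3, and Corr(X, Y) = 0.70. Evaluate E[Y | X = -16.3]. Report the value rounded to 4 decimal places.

-7.6903

E[Y | X=x] = μ_Y + ρ(σ_Y/σ_X)(x − μ_X) for jointly normal variables.
E[Y | X=-16.3] = -1.1 + (0.70)·(3.3/3.4)·(-16.3 − (-6.6)) = -1.1 + (0.67941)·(-9.7) = -7.6903.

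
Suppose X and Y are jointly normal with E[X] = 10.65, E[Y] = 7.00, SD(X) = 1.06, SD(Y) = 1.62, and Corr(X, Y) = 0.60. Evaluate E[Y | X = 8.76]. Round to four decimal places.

The regression of Y on X has slope ρ·σ_Y/σ_X and passes through (μ_X, μ_Y).
E[Y | X=8.76] = 7.00 + (0.60)·(1.62/1.06)·(8.76 − (10.65)) = 7.00 + (0.91698)·(-1.89) = 5.2669.

5.2669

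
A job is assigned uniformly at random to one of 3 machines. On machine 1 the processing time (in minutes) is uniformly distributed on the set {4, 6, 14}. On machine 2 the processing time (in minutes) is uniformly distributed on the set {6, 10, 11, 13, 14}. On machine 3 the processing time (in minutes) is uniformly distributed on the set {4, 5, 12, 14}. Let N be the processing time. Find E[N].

551/60

E[N | machine 1] = (4+6+14)/3 = 8.
E[N | machine 2] = (6+10+11+13+14)/5 = 54/5.
E[N | machine 3] = (4+5+12+14)/4 = 35/4.
E[N] = (1/3)·(8) + (1/3)·(54/5) + (1/3)·(35/4) = 551/60.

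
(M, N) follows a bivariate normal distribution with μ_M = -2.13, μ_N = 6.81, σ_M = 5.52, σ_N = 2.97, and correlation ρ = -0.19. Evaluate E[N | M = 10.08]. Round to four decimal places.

5.5618

E[N | M=x] = μ_N + ρ(σ_N/σ_M)(x − μ_M) for jointly normal variables.
E[N | M=10.08] = 6.81 + (-0.19)·(2.97/5.52)·(10.08 − (-2.13)) = 6.81 + (-0.10223)·(12.21) = 5.5618.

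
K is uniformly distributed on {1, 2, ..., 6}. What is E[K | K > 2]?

Given K > 2, K is equally likely to be any of {3, 4, 5, 6}.
E[K | K > 2] = (3 + 4 + 5 + 6) / 4 = 9/2.

9/2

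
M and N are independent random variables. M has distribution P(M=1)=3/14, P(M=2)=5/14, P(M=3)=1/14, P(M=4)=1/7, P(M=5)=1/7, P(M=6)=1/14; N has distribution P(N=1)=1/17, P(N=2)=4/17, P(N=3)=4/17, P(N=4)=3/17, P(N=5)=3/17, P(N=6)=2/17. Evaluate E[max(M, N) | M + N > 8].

111/20

P(M + N > 8) = 20/119.
Summing max(M,N)·P(x,y) over outcomes with M + N > 8 gives 111/119.
E[max(M, N) | M + N > 8] = (111/119) / (20/119) = 111/20.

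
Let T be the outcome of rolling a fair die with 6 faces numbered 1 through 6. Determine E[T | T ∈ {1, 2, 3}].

P(T ∈ {1, 2, 3}) = 1/2.
Σ over the event: 1·1/6 + 2·1/6 + 3·1/6 = 1.
E[T | T ∈ {1, 2, 3}] = (1) / (1/2) = 2.

2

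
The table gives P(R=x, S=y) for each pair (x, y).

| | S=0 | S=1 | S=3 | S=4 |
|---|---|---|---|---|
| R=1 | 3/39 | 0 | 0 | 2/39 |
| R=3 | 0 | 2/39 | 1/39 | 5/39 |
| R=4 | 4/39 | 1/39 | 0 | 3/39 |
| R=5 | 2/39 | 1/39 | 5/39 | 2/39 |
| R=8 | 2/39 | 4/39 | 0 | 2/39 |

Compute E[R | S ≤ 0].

P(S ≤ 0) = 11/39.
Σ R·P over the event = 1·(3/39) + 4·(4/39) + 5·(2/39) + 8·(2/39) = 15/13.
E[R | S ≤ 0] = (15/13) / (11/39) = 45/11.

45/11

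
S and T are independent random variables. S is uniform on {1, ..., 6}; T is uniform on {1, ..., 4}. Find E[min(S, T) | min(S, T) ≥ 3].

27/8

Outcomes with min(S, T) ≥ 3: (3,3), (3,4), (4,3), (4,4), (5,3), (5,4), (6,3), (6,4), each with probability 1/24.
E[min(S, T) | min(S, T) ≥ 3] = (3 + 3 + 3 + 4 + 3 + 4 + 3 + 4) / 8 = 27/8.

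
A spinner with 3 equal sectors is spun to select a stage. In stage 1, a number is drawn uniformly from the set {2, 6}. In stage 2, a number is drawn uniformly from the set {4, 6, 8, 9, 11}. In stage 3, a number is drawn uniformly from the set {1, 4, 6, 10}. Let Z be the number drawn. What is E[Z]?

337/60

E[Z | stage 1] = (2+6)/2 = 4.
E[Z | stage 2] = (4+6+8+9+11)/5 = 38/5.
E[Z | stage 3] = (1+4+6+10)/4 = 21/4.
By the law of total expectation,
E[Z] = (1/3)·(4) + (1/3)·(38/5) + (1/3)·(21/4) = 337/60.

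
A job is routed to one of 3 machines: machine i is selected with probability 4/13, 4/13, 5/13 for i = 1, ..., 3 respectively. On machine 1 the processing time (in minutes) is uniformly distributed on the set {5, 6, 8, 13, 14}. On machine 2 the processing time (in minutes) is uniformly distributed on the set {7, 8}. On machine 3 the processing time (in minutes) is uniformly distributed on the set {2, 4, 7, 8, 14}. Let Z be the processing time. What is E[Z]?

509/65

E[Z | machine 1] = (5+6+8+13+14)/5 = 46/5.
E[Z | machine 2] = (7+8)/2 = 15/2.
E[Z | machine 3] = (2+4+7+8+14)/5 = 7.
E[Z] = (4/13)·(46/5) + (4/13)·(15/2) + (5/13)·(7) = 509/65.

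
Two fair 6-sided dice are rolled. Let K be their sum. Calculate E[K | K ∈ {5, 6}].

50/9

P(K ∈ {5, 6}) = 1/4.
Σ over the event: 5·1/9 + 6·5/36 = 25/18.
E[K | K ∈ {5, 6}] = (25/18) / (1/4) = 50/9.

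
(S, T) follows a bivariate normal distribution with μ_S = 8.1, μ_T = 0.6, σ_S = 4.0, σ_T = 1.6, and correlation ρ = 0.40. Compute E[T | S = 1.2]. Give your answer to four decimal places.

For a bivariate normal, E[T | S=x] = μ_T + ρ·(σ_T/σ_S)·(x − μ_S).
E[T | S=1.2] = 0.6 + (0.40)·(1.6/4.0)·(1.2 − (8.1)) = 0.6 + (0.16)·(-6.9) = -0.5040.

-0.5040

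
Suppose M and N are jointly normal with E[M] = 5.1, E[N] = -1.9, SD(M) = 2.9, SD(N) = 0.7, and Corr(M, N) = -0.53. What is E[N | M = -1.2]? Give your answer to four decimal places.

-1.0940

The regression of N on M has slope ρ·σ_N/σ_M and passes through (μ_M, μ_N).
E[N | M=-1.2] = -1.9 + (-0.53)·(0.7/2.9)·(-1.2 − (5.1)) = -1.9 + (-0.12793)·(-6.3) = -1.0940.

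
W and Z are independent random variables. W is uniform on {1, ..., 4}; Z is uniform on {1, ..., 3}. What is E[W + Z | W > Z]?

Outcomes with W > Z: (2,1), (3,1), (3,2), (4,1), (4,2), (4,3), each with probability 1/12.
E[W + Z | W > Z] = (3 + 4 + 5 + 5 + 6 + 7) / 6 = 5.

5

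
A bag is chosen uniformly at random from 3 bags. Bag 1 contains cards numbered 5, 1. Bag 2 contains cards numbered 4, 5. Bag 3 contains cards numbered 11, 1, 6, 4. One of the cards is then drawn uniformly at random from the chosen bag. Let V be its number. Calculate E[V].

13/3

E[V | bag 1] = (5+1)/2 = 3.
E[V | bag 2] = (4+5)/2 = 9/2.
E[V | bag 3] = (11+1+6+4)/4 = 11/2.
E[V] = (1/3)·(3) + (1/3)·(9/2) + (1/3)·(11/2) = 13/3.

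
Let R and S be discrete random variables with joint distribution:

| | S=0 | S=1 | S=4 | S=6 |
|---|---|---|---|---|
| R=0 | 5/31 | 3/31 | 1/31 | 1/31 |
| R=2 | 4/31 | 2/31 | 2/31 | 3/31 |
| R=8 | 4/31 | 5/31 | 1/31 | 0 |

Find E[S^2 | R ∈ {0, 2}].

P(R ∈ {0, 2}) = 21/31.
Σ S^2·P over the event = 0·(5/31) + 1·(3/31) + 16·(1/31) + 36·(1/31) + 0·(4/31) + 1·(2/31) + 16·(2/31) + 36·(3/31) = 197/31.
E[S^2 | R ∈ {0, 2}] = (197/31) / (21/31) = 197/21.

197/21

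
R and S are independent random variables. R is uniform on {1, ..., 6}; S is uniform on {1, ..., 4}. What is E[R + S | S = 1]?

9/2

Outcomes with S = 1: (1,1), (2,1), (3,1), (4,1), (5,1), (6,1), each with probability 1/24.
E[R + S | S = 1] = (2 + 3 + 4 + 5 + 6 + 7) / 6 = 9/2.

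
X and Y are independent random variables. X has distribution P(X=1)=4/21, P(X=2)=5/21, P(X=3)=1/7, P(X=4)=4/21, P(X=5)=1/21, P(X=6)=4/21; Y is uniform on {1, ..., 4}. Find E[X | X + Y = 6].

40/13

P(X + Y = 6) = 13/84.
Summing X·P(x,y) over outcomes with X + Y = 6 gives 10/21.
E[X | X + Y = 6] = (10/21) / (13/84) = 40/13.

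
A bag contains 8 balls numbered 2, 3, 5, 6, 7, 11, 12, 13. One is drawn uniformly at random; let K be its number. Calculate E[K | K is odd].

39/5

P(K is odd) = 5/8.
Σ over the event: 3·1/8 + 5·1/8 + 7·1/8 + 11·1/8 + 13·1/8 = 39/8.
E[K | K is odd] = (39/8) / (5/8) = 39/5.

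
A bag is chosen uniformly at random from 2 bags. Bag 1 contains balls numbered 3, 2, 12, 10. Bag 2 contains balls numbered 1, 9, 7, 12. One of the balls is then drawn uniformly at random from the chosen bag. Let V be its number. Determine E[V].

7

E[V | bag 1] = (3+2+12+10)/4 = 27/4.
E[V | bag 2] = (1+9+7+12)/4 = 29/4.
E[V] = (1/2)·(27/4) + (1/2)·(29/4) = 7.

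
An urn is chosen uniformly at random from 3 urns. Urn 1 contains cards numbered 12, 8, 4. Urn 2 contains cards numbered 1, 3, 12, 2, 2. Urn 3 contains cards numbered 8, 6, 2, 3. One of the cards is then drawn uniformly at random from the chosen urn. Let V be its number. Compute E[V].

E[V | urn 1] = (12+8+4)/3 = 8.
E[V | urn 2] = (1+3+12+2+2)/5 = 4.
E[V | urn 3] = (8+6+2+3)/4 = 19/4.
E[V] = (1/3)·(8) + (1/3)·(4) + (1/3)·(19/4) = 67/12.

67/12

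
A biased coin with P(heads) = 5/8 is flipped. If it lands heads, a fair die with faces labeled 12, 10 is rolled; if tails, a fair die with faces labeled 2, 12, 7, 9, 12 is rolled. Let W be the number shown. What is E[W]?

E[W | heads] = (12+10)/2 = 11.
E[W | tails] = (2+12+7+9+12)/5 = 42/5.
By the law of total expectation,
E[W] = (5/8)·(11) + (3/8)·(42/5) = 401/40.

401/40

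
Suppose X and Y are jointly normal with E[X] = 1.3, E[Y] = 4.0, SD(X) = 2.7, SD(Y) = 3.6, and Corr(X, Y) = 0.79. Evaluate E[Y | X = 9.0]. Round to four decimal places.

For a bivariate normal, E[Y | X=x] = μ_Y + ρ·(σ_Y/σ_X)·(x − μ_X).
E[Y | X=9.0] = 4.0 + (0.79)·(3.6/2.7)·(9.0 − (1.3)) = 4.0 + (1.053333)·(7.7) = 12.1107.

12.1107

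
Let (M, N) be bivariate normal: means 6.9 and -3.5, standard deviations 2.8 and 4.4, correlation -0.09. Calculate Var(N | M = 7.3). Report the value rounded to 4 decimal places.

19.2032

Var(N | M=x) = (1 − ρ²)·σ_N².
Var(N | M=7.3) = (4.4)²·(1 − (-0.09)²) = 19.36·0.9919 = 19.2032.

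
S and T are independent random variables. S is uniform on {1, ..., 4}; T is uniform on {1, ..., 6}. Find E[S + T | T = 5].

Outcomes with T = 5: (1,5), (2,5), (3,5), (4,5), each with probability 1/24.
E[S + T | T = 5] = (6 + 7 + 8 + 9) / 4 = 15/2.

15/2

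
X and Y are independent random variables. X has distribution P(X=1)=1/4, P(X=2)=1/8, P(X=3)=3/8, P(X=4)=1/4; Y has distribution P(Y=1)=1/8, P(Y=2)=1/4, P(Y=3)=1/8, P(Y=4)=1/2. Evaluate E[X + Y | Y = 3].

45/8

P(Y = 3) = 1/8.
Summing (X+Y)·P(x,y) over outcomes with Y = 3 gives 45/64.
E[X + Y | Y = 3] = (45/64) / (1/8) = 45/8.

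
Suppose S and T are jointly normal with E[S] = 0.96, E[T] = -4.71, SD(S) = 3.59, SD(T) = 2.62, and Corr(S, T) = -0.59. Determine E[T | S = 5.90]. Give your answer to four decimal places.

The regression of T on S has slope ρ·σ_T/σ_S and passes through (μ_S, μ_T).
E[T | S=5.90] = -4.71 + (-0.59)·(2.62/3.59)·(5.90 − (0.96)) = -4.71 + (-0.43058)·(4.94) = -6.8371.

-6.8371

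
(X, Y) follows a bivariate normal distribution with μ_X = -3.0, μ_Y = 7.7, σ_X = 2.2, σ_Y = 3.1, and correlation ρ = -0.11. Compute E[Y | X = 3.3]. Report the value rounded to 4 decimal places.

For a bivariate normal, E[Y | X=x] = μ_Y + ρ·(σ_Y/σ_X)·(x − μ_X).
E[Y | X=3.3] = 7.7 + (-0.11)·(3.1/2.2)·(3.3 − (-3.0)) = 7.7 + (-0.155)·(6.3) = 6.7235.

6.7235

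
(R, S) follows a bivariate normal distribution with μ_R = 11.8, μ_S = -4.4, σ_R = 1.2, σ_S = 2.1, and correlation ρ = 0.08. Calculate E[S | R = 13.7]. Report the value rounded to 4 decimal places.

The regression of S on R has slope ρ·σ_S/σ_R and passes through (μ_R, μ_S).
E[S | R=13.7] = -4.4 + (0.08)·(2.1/1.2)·(13.7 − (11.8)) = -4.4 + (0.14)·(1.9) = -4.1340.

-4.1340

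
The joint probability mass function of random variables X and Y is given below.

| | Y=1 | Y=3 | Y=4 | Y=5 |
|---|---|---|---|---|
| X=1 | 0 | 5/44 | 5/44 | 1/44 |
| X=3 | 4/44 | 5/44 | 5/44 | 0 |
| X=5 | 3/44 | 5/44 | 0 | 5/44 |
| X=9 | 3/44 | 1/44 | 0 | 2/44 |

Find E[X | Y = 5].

P(Y = 5) = 2/11.
Σ X·P over the event = 1·(1/44) + 5·(5/44) + 9·(2/44) = 1.
E[X | Y = 5] = (1) / (2/11) = 11/2.

11/2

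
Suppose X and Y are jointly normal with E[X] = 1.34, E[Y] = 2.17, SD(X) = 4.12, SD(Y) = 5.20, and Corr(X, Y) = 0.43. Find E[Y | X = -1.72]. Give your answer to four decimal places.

The regression of Y on X has slope ρ·σ_Y/σ_X and passes through (μ_X, μ_Y).
E[Y | X=-1.72] = 2.17 + (0.43)·(5.20/4.12)·(-1.72 − (1.34)) = 2.17 + (0.54272)·(-3.06) = 0.5093.

0.5093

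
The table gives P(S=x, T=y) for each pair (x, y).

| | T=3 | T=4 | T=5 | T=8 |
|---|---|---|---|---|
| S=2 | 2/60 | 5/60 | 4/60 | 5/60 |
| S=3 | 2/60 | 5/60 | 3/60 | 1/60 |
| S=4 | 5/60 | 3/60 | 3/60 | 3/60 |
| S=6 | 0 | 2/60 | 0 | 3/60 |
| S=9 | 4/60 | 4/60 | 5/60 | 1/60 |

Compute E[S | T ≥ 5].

P(T ≥ 5) = 7/15.
Summing S·P(S=x,T=y) over the conditioning event gives 21/10.
E[S | T ≥ 5] = (21/10) / (7/15) = 9/2.

9/2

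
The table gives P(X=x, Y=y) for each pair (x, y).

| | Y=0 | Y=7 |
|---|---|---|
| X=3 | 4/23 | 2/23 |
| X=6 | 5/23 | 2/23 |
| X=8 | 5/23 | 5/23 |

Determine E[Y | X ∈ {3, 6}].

P(X ∈ {3, 6}) = 13/23.
Σ Y·P over the event = 0·(4/23) + 7·(2/23) + 0·(5/23) + 7·(2/23) = 28/23.
E[Y | X ∈ {3, 6}] = (28/23) / (13/23) = 28/13.

28/13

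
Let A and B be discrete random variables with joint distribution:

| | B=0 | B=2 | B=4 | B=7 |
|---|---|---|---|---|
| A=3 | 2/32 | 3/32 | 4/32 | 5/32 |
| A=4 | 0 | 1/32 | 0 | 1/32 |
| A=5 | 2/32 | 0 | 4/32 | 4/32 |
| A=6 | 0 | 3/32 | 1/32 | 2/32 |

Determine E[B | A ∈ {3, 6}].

81/20

P(A ∈ {3, 6}) = 5/8.
Σ B·P over the event = 0·(2/32) + 2·(3/32) + 4·(4/32) + 7·(5/32) + 2·(3/32) + 4·(1/32) + 7·(2/32) = 81/32.
E[B | A ∈ {3, 6}] = (81/32) / (5/8) = 81/20.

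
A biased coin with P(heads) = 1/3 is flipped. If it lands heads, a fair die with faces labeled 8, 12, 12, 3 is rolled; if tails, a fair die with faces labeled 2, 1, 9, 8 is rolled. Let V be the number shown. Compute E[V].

25/4

E[V | heads] = (8+12+12+3)/4 = 35/4.
E[V | tails] = (2+1+9+8)/4 = 5.
By the law of total expectation,
E[V] = (1/3)·(35/4) + (2/3)·(5) = 25/4.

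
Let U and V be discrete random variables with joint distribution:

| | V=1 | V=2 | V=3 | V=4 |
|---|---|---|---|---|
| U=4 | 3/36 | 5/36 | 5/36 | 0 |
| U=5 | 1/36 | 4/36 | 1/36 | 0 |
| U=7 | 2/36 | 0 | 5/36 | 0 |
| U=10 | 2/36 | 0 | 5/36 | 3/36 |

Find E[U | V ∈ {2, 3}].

P(V ∈ {2, 3}) = 25/36.
Σ U·P over the event = 4·(5/36) + 4·(5/36) + 5·(4/36) + 5·(1/36) + 7·(5/36) + 10·(5/36) = 25/6.
E[U | V ∈ {2, 3}] = (25/6) / (25/36) = 6.

6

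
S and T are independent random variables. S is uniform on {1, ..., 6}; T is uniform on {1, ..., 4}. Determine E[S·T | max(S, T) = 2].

8/3

P(max(S, T) = 2) = 1/8.
Summing ST·P(x,y) over outcomes with max(S, T) = 2 gives 1/3.
E[S·T | max(S, T) = 2] = (1/3) / (1/8) = 8/3.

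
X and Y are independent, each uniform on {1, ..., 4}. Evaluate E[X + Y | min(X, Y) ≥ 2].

6

Outcomes with min(X, Y) ≥ 2: (2,2), (2,3), (2,4), (3,2), (3,3), (3,4), (4,2), (4,3), (4,4), each with probability 1/16.
E[X + Y | min(X, Y) ≥ 2] = (4 + 5 + 6 + 5 + 6 + 7 + 6 + 7 + 8) / 9 = 6.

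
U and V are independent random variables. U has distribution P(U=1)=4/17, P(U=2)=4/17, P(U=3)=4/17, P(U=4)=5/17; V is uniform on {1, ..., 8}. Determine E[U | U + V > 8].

P(U + V > 8) = 11/34.
Summing U·P(x,y) over outcomes with U + V > 8 gives 1.
E[U | U + V > 8] = (1) / (11/34) = 34/11.

34/11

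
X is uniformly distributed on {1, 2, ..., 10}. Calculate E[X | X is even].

Given X is even, X is equally likely to be any of {2, 4, 6, 8, 10}.
E[X | X is even] = (2 + 4 + 6 + 8 + 10) / 5 = 6.

6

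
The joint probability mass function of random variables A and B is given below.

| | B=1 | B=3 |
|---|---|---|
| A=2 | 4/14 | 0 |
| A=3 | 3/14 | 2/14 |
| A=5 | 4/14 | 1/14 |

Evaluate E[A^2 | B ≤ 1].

13

P(B ≤ 1) = 11/14.
Σ A^2·P over the event = 4·(4/14) + 9·(3/14) + 25·(4/14) = 143/14.
E[A^2 | B ≤ 1] = (143/14) / (11/14) = 13.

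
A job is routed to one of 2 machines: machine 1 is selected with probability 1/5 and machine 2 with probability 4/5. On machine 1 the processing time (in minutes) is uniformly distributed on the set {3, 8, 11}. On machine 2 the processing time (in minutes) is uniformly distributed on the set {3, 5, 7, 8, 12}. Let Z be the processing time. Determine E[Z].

E[Z | machine 1] = (3+8+11)/3 = 22/3.
E[Z | machine 2] = (3+5+7+8+12)/5 = 7.
E[Z] = (1/5)·(22/3) + (4/5)·(7) = 106/15.

106/15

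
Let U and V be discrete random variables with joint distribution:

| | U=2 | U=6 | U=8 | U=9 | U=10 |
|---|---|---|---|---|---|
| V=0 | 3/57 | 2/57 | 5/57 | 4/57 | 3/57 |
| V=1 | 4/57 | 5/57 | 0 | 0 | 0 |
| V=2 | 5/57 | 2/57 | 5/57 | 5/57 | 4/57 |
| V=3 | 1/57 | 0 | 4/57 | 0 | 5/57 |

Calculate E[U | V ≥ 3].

42/5

P(V ≥ 3) = 10/57.
Σ U·P over the event = 2·(1/57) + 8·(4/57) + 10·(5/57) = 28/19.
E[U | V ≥ 3] = (28/19) / (10/57) = 42/5.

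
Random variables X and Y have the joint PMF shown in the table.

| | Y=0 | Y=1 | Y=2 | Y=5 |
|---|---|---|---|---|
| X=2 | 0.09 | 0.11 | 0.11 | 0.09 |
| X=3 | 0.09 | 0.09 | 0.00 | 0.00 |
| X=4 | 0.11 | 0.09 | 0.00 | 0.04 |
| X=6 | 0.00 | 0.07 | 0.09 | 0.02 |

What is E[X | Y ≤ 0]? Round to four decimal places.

P(Y ≤ 0) = 0.29.
Summing X·P(X=x,Y=y) over the conditioning event gives 0.89.
E[X | Y ≤ 0] = (0.89) / (0.29) = 3.0690.

3.0690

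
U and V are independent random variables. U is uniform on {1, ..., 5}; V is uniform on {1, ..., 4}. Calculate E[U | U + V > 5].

Outcomes with U + V > 5: (2,4), (3,3), (3,4), (4,2), (4,3), (4,4), (5,1), (5,2), (5,3), (5,4), each with probability 1/20.
E[U | U + V > 5] = (2 + 3 + 3 + 4 + 4 + 4 + 5 + 5 + 5 + 5) / 10 = 4.

4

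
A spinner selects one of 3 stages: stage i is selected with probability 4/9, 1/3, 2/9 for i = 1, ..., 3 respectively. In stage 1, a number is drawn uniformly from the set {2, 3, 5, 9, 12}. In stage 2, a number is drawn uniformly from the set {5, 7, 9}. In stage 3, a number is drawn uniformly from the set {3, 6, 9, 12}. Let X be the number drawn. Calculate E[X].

E[X | stage 1] = (2+3+5+9+12)/5 = 31/5.
E[X | stage 2] = (5+7+9)/3 = 7.
E[X | stage 3] = (3+6+9+12)/4 = 15/2.
E[X] = (4/9)·(31/5) + (1/3)·(7) + (2/9)·(15/2) = 304/45.

304/45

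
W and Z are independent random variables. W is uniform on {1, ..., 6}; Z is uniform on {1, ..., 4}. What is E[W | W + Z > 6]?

P(W + Z > 6) = 5/12.
Summing W·P(x,y) over outcomes with W + Z > 6 gives 25/12.
E[W | W + Z > 6] = (25/12) / (5/12) = 5.

5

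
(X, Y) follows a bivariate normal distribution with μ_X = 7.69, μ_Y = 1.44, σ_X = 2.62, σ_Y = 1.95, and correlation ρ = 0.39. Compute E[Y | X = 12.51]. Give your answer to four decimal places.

2.8391

The regression of Y on X has slope ρ·σ_Y/σ_X and passes through (μ_X, μ_Y).
E[Y | X=12.51] = 1.44 + (0.39)·(1.95/2.62)·(12.51 − (7.69)) = 1.44 + (0.29027)·(4.82) = 2.8391.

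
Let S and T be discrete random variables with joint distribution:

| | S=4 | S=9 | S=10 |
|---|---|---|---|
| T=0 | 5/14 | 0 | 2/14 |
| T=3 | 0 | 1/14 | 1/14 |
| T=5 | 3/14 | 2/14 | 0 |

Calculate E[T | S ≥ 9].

8/3

P(S ≥ 9) = 3/7.
Σ T·P over the event = 3·(1/14) + 5·(2/14) + 0·(2/14) + 3·(1/14) = 8/7.
E[T | S ≥ 9] = (8/7) / (3/7) = 8/3.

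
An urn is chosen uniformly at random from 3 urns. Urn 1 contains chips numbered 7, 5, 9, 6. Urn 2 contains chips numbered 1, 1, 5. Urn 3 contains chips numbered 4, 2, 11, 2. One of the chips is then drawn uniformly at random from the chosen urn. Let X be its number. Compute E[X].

83/18

E[X | urn 1] = (7+5+9+6)/4 = 27/4.
E[X | urn 2] = (1+1+5)/3 = 7/3.
E[X | urn 3] = (4+2+11+2)/4 = 19/4.
E[X] = (1/3)·(27/4) + (1/3)·(7/3) + (1/3)·(19/4) = 83/18.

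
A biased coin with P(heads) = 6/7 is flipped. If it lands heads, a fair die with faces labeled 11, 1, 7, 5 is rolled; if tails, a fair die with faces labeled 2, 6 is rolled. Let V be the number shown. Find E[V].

E[V | heads] = (11+1+7+5)/4 = 6.
E[V | tails] = (2+6)/2 = 4.
By the law of total expectation,
E[V] = (6/7)·(6) + (1/7)·(4) = 40/7.

40/7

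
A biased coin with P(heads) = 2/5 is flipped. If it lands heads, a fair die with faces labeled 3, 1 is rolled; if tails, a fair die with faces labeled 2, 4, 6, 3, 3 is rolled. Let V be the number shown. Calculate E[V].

74/25

E[V | heads] = (3+1)/2 = 2.
E[V | tails] = (2+4+6+3+3)/5 = 18/5.
By the law of total expectation,
E[V] = (2/5)·(2) + (3/5)·(18/5) = 74/25.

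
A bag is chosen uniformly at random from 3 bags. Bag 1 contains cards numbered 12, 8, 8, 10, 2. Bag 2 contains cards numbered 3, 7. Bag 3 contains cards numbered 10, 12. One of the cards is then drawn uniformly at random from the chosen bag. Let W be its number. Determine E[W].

E[W | bag 1] = (12+8+8+10+2)/5 = 8.
E[W | bag 2] = (3+7)/2 = 5.
E[W | bag 3] = (10+12)/2 = 11.
By the law of total expectation,
E[W] = (1/3)·(8) + (1/3)·(5) + (1/3)·(11) = 8.

8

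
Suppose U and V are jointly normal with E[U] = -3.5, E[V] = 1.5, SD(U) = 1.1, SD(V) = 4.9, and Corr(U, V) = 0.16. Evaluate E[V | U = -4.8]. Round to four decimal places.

0.5735

The regression of V on U has slope ρ·σ_V/σ_U and passes through (μ_U, μ_V).
E[V | U=-4.8] = 1.5 + (0.16)·(4.9/1.1)·(-4.8 − (-3.5)) = 1.5 + (0.71273)·(-1.3) = 0.5735.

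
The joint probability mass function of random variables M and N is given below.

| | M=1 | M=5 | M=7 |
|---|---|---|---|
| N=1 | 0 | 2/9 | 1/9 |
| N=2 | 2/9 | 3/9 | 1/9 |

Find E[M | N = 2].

P(N = 2) = 2/3.
Σ M·P over the event = 1·(2/9) + 5·(3/9) + 7·(1/9) = 8/3.
E[M | N = 2] = (8/3) / (2/3) = 4.

4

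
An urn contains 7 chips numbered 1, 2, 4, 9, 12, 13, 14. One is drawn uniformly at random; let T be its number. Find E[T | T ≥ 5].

12

P(T ≥ 5) = 4/7.
Σ over the event: 9·1/7 + 12·1/7 + 13·1/7 + 14·1/7 = 48/7.
E[T | T ≥ 5] = (48/7) / (4/7) = 12.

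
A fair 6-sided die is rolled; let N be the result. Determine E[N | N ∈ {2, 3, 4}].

P(N ∈ {2, 3, 4}) = 1/2.
Σ over the event: 2·1/6 + 3·1/6 + 4·1/6 = 3/2.
E[N | N ∈ {2, 3, 4}] = (3/2) / (1/2) = 3.

3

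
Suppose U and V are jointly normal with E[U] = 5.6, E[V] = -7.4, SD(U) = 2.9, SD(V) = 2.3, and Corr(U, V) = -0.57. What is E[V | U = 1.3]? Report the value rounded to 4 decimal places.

The regression of V on U has slope ρ·σ_V/σ_U and passes through (μ_U, μ_V).
E[V | U=1.3] = -7.4 + (-0.57)·(2.3/2.9)·(1.3 − (5.6)) = -7.4 + (-0.45207)·(-4.3) = -5.4561.

-5.4561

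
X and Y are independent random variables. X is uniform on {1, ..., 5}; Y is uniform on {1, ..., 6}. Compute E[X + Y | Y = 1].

Outcomes with Y = 1: (1,1), (2,1), (3,1), (4,1), (5,1), each with probability 1/30.
E[X + Y | Y = 1] = (2 + 3 + 4 + 5 + 6) / 5 = 4.

4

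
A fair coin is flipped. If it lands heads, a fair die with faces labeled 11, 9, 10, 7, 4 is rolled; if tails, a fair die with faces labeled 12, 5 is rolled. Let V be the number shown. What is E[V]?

E[V | heads] = (11+9+10+7+4)/5 = 41/5.
E[V | tails] = (12+5)/2 = 17/2.
E[V] = (1/2)·(41/5) + (1/2)·(17/2) = 167/20.

167/20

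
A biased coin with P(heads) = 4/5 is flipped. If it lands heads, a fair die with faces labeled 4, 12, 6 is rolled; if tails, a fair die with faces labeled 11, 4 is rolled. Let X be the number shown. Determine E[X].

221/30

E[X | heads] = (4+12+6)/3 = 22/3.
E[X | tails] = (11+4)/2 = 15/2.
E[X] = (4/5)·(22/3) + (1/5)·(15/2) = 221/30.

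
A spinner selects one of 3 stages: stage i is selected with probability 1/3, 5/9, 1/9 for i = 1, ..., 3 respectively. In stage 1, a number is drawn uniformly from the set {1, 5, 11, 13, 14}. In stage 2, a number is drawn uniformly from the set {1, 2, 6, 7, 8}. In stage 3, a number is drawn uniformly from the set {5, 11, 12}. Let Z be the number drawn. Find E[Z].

896/135

E[Z | stage 1] = (1+5+11+13+14)/5 = 44/5.
E[Z | stage 2] = (1+2+6+7+8)/5 = 24/5.
E[Z | stage 3] = (5+11+12)/3 = 28/3.
E[Z] = (1/3)·(44/5) + (5/9)·(24/5) + (1/9)·(28/3) = 896/135.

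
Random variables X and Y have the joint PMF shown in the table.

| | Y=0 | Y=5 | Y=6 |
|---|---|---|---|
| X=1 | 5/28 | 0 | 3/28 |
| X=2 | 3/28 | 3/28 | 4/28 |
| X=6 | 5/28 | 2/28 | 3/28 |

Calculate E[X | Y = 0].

41/13

P(Y = 0) = 13/28.
Σ X·P over the event = 1·(5/28) + 2·(3/28) + 6·(5/28) = 41/28.
E[X | Y = 0] = (41/28) / (13/28) = 41/13.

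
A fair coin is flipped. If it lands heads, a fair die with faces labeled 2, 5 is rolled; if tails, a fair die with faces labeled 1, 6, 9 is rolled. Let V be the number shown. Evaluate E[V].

53/12

E[V | heads] = (2+5)/2 = 7/2.
E[V | tails] = (1+6+9)/3 = 16/3.
E[V] = (1/2)·(7/2) + (1/2)·(16/3) = 53/12.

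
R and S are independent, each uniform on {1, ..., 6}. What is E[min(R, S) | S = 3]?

Outcomes with S = 3: (1,3), (2,3), (3,3), (4,3), (5,3), (6,3), each with probability 1/36.
E[min(R, S) | S = 3] = (1 + 2 + 3 + 3 + 3 + 3) / 6 = 5/2.

5/2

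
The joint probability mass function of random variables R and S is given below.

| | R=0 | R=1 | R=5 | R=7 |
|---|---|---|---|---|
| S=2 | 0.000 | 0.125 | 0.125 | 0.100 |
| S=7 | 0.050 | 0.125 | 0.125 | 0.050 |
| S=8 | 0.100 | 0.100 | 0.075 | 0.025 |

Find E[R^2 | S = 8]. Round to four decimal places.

P(S = 8) = 0.300.
Σ R^2·P over the event = 0·(0.100) + 1·(0.100) + 25·(0.075) + 49·(0.025) = 3.200.
E[R^2 | S = 8] = (3.200) / (0.300) = 10.6667.

10.6667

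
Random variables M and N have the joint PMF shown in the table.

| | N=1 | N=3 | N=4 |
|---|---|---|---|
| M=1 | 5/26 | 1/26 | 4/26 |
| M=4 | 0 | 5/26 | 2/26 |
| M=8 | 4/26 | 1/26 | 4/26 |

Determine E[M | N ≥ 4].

P(N ≥ 4) = 5/13.
Σ M·P over the event = 1·(4/26) + 4·(2/26) + 8·(4/26) = 22/13.
E[M | N ≥ 4] = (22/13) / (5/13) = 22/5.

22/5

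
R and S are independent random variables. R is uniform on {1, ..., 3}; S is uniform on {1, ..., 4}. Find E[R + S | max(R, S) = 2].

Outcomes with max(R, S) = 2: (1,2), (2,1), (2,2), each with probability 1/12.
E[R + S | max(R, S) = 2] = (3 + 3 + 4) / 3 = 10/3.

10/3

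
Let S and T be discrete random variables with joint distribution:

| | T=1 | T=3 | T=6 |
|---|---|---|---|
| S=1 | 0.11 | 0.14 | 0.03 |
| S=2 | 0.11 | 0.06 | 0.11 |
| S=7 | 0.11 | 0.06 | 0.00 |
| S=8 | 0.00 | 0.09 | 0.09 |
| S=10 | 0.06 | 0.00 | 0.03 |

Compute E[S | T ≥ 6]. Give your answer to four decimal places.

4.8846

P(T ≥ 6) = 0.26.
Summing S·P(S=x,T=y) over the conditioning event gives 1.27.
E[S | T ≥ 6] = (1.27) / (0.26) = 4.8846.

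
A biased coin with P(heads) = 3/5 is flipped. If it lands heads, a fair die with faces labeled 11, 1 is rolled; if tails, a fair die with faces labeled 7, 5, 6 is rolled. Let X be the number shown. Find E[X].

6

E[X | heads] = (11+1)/2 = 6.
E[X | tails] = (7+5+6)/3 = 6.
E[X] = (3/5)·(6) + (2/5)·(6) = 6.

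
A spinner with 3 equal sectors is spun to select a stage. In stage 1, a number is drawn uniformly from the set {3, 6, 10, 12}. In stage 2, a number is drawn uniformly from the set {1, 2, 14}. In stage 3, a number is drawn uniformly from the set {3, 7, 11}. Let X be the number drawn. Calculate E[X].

E[X | stage 1] = (3+6+10+12)/4 = 31/4.
E[X | stage 2] = (1+2+14)/3 = 17/3.
E[X | stage 3] = (3+7+11)/3 = 7.
By the law of total expectation,
E[X] = (1/3)·(31/4) + (1/3)·(17/3) + (1/3)·(7) = 245/36.

245/36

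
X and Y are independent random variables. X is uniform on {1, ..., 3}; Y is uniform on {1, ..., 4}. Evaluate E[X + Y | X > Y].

Outcomes with X > Y: (2,1), (3,1), (3,2), each with probability 1/12.
E[X + Y | X > Y] = (3 + 4 + 5) / 3 = 4.

4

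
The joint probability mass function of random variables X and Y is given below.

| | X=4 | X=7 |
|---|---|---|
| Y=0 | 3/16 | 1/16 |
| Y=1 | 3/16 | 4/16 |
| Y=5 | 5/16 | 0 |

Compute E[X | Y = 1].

P(Y = 1) = 7/16.
Σ X·P over the event = 4·(3/16) + 7·(4/16) = 5/2.
E[X | Y = 1] = (5/2) / (7/16) = 40/7.

40/7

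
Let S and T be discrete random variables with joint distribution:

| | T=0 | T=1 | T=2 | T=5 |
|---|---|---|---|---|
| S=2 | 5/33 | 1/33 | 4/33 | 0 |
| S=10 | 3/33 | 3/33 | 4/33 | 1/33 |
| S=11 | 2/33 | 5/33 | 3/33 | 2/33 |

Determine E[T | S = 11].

7/4

P(S = 11) = 4/11.
Σ T·P over the event = 0·(2/33) + 1·(5/33) + 2·(3/33) + 5·(2/33) = 7/11.
E[T | S = 11] = (7/11) / (4/11) = 7/4.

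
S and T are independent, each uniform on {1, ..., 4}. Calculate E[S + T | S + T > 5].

Outcomes with S + T > 5: (2,4), (3,3), (3,4), (4,2), (4,3), (4,4), each with probability 1/16.
E[S + T | S + T > 5] = (6 + 6 + 7 + 6 + 7 + 8) / 6 = 20/3.

20/3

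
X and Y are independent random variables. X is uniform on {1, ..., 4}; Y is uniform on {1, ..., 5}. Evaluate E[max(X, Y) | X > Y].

Outcomes with X > Y: (2,1), (3,1), (3,2), (4,1), (4,2), (4,3), each with probability 1/20.
E[max(X, Y) | X > Y] = (2 + 3 + 3 + 4 + 4 + 4) / 6 = 10/3.

10/3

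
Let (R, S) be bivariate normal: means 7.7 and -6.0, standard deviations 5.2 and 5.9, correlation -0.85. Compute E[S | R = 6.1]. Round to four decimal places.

E[S | R=x] = μ_S + ρ(σ_S/σ_R)(x − μ_R) for jointly normal variables.
E[S | R=6.1] = -6.0 + (-0.85)·(5.9/5.2)·(6.1 − (7.7)) = -6.0 + (-0.96442)·(-1.6) = -4.4569.

-4.4569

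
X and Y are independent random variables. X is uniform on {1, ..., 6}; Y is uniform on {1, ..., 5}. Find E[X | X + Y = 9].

5

Outcomes with X + Y = 9: (4,5), (5,4), (6,3), each with probability 1/30.
E[X | X + Y = 9] = (4 + 5 + 6) / 3 = 5.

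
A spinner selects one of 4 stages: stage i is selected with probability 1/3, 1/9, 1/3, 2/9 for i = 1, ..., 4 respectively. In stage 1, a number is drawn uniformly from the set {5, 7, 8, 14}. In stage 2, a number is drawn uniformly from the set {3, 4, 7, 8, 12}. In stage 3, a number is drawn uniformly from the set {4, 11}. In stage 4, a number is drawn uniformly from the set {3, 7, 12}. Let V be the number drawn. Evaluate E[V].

E[V | stage 1] = (5+7+8+14)/4 = 17/2.
E[V | stage 2] = (3+4+7+8+12)/5 = 34/5.
E[V | stage 3] = (4+11)/2 = 15/2.
E[V | stage 4] = (3+7+12)/3 = 22/3.
E[V] = (1/3)·(17/2) + (1/9)·(34/5) + (1/3)·(15/2) + (2/9)·(22/3) = 1042/135.

1042/135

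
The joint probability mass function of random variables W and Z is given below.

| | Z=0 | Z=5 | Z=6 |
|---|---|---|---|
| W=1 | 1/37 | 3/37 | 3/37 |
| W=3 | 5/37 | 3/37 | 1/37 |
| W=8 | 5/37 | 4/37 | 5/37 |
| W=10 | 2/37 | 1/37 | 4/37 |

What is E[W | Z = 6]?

86/13

P(Z = 6) = 13/37.
Summing W·P(W=x,Z=y) over the conditioning event gives 86/37.
E[W | Z = 6] = (86/37) / (13/37) = 86/13.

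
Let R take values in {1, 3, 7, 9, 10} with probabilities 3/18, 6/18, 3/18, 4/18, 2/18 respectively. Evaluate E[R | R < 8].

7/2

P(R < 8) = 2/3.
Σ over the event: 1·1/6 + 3·1/3 + 7·1/6 = 7/3.
E[R | R < 8] = (7/3) / (2/3) = 7/2.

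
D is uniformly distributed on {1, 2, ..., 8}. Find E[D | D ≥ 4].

Given D ≥ 4, D is equally likely to be any of {4, 5, 6, 7, 8}.
E[D | D ≥ 4] = (4 + 5 + 6 + 7 + 8) / 5 = 6.

6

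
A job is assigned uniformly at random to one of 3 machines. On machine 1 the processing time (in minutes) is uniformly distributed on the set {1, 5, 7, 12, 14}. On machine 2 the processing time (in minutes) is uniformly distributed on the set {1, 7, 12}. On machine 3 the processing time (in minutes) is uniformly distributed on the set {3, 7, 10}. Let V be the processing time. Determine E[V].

317/45

E[V | machine 1] = (1+5+7+12+14)/5 = 39/5.
E[V | machine 2] = (1+7+12)/3 = 20/3.
E[V | machine 3] = (3+7+10)/3 = 20/3.
By the law of total expectation,
E[V] = (1/3)·(39/5) + (1/3)·(20/3) + (1/3)·(20/3) = 317/45.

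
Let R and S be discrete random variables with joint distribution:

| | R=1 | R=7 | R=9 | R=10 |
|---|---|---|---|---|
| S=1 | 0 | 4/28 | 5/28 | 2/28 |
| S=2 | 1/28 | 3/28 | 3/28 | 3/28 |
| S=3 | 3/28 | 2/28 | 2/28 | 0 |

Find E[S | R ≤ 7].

P(R ≤ 7) = 13/28.
Σ S·P over the event = 2·(1/28) + 3·(3/28) + 1·(4/28) + 2·(3/28) + 3·(2/28) = 27/28.
E[S | R ≤ 7] = (27/28) / (13/28) = 27/13.

27/13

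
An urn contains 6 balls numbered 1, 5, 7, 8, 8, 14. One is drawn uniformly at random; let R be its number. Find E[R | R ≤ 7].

13/3

P(R ≤ 7) = 1/2.
Σ over the event: 1·1/6 + 5·1/6 + 7·1/6 = 13/6.
E[R | R ≤ 7] = (13/6) / (1/2) = 13/3.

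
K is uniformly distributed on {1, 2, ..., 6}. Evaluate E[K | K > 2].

Given K > 2, K is equally likely to be any of {3, 4, 5, 6}.
E[K | K > 2] = (3 + 4 + 5 + 6) / 4 = 9/2.

9/2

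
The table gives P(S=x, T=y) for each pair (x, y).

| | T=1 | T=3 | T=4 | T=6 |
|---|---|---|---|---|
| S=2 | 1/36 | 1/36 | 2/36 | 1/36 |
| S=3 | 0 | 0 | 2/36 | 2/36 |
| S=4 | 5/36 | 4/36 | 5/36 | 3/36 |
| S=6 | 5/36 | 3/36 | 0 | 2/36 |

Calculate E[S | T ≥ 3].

P(T ≥ 3) = 25/36.
Summing S·P(S=x,T=y) over the conditioning event gives 49/18.
E[S | T ≥ 3] = (49/18) / (25/36) = 98/25.

98/25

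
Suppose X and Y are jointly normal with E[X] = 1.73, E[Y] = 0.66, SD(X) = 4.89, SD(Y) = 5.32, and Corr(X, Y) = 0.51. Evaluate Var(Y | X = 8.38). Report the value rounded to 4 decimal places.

The conditional variance in a bivariate normal is σ_Y²(1 − ρ²), independent of x.
Var(Y | X=8.38) = (5.32)²·(1 − (0.51)²) = 28.3024·0.7399 = 20.9409.

20.9409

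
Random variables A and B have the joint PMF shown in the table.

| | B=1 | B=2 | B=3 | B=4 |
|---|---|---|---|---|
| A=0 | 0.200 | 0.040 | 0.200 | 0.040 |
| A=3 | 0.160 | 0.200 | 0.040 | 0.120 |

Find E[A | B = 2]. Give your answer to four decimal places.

2.5000

P(B = 2) = 0.240.
Σ A·P over the event = 0·(0.040) + 3·(0.200) = 0.600.
E[A | B = 2] = (0.600) / (0.240) = 2.5000.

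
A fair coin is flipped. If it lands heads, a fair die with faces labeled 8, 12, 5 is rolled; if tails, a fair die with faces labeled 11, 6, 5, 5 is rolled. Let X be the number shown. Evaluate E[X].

E[X | heads] = (8+12+5)/3 = 25/3.
E[X | tails] = (11+6+5+5)/4 = 27/4.
E[X] = (1/2)·(25/3) + (1/2)·(27/4) = 181/24.

181/24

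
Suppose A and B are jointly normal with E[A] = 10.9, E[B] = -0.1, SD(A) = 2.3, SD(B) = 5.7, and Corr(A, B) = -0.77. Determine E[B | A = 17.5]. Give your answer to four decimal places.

-12.6945

The regression of B on A has slope ρ·σ_B/σ_A and passes through (μ_A, μ_B).
E[B | A=17.5] = -0.1 + (-0.77)·(5.7/2.3)·(17.5 − (10.9)) = -0.1 + (-1.90826)·(6.6) = -12.6945.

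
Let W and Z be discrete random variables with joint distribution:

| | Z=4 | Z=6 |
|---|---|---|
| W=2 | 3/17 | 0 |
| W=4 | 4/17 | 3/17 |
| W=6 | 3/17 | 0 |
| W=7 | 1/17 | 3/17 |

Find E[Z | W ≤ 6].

58/13

P(W ≤ 6) = 13/17.
Σ Z·P over the event = 4·(3/17) + 4·(4/17) + 6·(3/17) + 4·(3/17) = 58/17.
E[Z | W ≤ 6] = (58/17) / (13/17) = 58/13.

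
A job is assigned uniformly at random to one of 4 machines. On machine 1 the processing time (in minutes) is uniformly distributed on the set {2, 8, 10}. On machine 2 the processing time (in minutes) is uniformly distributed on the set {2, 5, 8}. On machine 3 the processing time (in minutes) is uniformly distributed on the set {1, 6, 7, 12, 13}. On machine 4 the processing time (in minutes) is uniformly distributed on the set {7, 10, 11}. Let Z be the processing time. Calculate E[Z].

36/5

E[Z | machine 1] = (2+8+10)/3 = 20/3.
E[Z | machine 2] = (2+5+8)/3 = 5.
E[Z | machine 3] = (1+6+7+12+13)/5 = 39/5.
E[Z | machine 4] = (7+10+11)/3 = 28/3.
E[Z] = (1/4)·(20/3) + (1/4)·(5) + (1/4)·(39/5) + (1/4)·(28/3) = 36/5.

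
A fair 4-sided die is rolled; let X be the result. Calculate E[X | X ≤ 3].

2

Given X ≤ 3, X is equally likely to be any of {1, 2, 3}.
E[X | X ≤ 3] = (1 + 2 + 3) / 3 = 2.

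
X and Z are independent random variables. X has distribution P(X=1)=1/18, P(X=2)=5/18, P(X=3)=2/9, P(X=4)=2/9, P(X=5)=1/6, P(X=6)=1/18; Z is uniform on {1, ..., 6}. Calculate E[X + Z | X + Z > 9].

P(X + Z > 9) = 13/108.
Summing (X+Z)·P(x,y) over outcomes with X + Z > 9 gives 34/27.
E[X + Z | X + Z > 9] = (34/27) / (13/108) = 136/13.

136/13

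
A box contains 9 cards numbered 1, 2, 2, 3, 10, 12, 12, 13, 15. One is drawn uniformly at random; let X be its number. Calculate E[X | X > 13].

P(X > 13) = 1/9.
Σ over the event: 15·1/9 = 5/3.
E[X | X > 13] = (5/3) / (1/9) = 15.

15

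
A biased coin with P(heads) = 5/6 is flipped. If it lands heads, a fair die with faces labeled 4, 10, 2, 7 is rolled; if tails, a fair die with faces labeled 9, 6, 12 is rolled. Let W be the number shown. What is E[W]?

E[W | heads] = (4+10+2+7)/4 = 23/4.
E[W | tails] = (9+6+12)/3 = 9.
By the law of total expectation,
E[W] = (5/6)·(23/4) + (1/6)·(9) = 151/24.

151/24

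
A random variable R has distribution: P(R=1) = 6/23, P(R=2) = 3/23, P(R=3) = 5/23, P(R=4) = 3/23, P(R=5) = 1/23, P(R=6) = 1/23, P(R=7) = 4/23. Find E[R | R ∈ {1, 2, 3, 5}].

32/15

P(R ∈ {1, 2, 3, 5}) = 15/23.
Σ over the event: 1·6/23 + 2·3/23 + 3·5/23 + 5·1/23 = 32/23.
E[R | R ∈ {1, 2, 3, 5}] = (32/23) / (15/23) = 32/15.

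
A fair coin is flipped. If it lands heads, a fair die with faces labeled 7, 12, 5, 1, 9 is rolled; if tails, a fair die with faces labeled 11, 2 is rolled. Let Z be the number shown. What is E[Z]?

133/20

E[Z | heads] = (7+12+5+1+9)/5 = 34/5.
E[Z | tails] = (11+2)/2 = 13/2.
By the law of total expectation,
E[Z] = (1/2)·(34/5) + (1/2)·(13/2) = 133/20.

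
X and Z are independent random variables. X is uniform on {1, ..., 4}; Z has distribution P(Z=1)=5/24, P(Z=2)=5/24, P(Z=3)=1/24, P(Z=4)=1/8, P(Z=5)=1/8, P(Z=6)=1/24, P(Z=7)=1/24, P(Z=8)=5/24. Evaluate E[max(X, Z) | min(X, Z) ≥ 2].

295/57

P(min(X, Z) ≥ 2) = 19/32.
Summing max(X,Z)·P(x,y) over outcomes with min(X, Z) ≥ 2 gives 295/96.
E[max(X, Z) | min(X, Z) ≥ 2] = (295/96) / (19/32) = 295/57.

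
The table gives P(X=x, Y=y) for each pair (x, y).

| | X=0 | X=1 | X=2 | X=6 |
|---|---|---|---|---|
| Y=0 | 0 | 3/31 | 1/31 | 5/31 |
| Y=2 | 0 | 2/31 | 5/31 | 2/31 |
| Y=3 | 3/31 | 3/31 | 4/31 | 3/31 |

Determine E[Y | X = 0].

3

P(X = 0) = 3/31.
Σ Y·P over the event = 3·(3/31) = 9/31.
E[Y | X = 0] = (9/31) / (3/31) = 3.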